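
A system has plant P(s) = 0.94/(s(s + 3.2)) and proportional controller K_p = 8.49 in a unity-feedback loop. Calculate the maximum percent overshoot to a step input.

Closed-loop characteristic equation: s² + 3.2s + 7.981 = 0, so ω_n = 2.825 rad/s and ζ = 3.2/(2·2.825) = 0.5664.
%OS = 100·exp(−πζ/√(1−ζ²)) = 100·exp(−π·0.5664/√0.6792) = 11.5%.

11.5%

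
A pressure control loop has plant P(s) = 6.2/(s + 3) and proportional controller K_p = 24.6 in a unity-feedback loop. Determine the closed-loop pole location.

s = -155.5

Closed-loop transfer function: T(s) = K_p·P(s)/(1 + K_p·P(s)) = 152.5/(s + 3 + 152.5) = 152.5/(s + 155.5).
The closed-loop pole is at s = −155.5.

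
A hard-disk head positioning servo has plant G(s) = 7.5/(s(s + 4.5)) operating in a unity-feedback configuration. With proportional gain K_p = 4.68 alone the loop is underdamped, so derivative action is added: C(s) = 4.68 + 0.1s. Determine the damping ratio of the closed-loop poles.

Forward path: (4.68 + 0.1s)·7.5/(s(s+4.5)). The closed-loop characteristic equation is s² + (4.5 + 7.5·0.1)s + 7.5·4.68 = 0.
That is s² + 5.25s + 35.1 = 0, so ω_n = 5.925 rad/s and ζ = 5.25/(2·5.925) = 0.4431.

ζ = 0.443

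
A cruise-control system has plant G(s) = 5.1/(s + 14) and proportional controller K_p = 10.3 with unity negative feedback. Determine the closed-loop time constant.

Closed-loop transfer function: T(s) = K_p·G(s)/(1 + K_p·G(s)) = 52.53/(s + 14 + 52.53) = 52.53/(s + 66.53).
Time constant τ = 1/66.53 = 0.015 s.

τ = 0.015 s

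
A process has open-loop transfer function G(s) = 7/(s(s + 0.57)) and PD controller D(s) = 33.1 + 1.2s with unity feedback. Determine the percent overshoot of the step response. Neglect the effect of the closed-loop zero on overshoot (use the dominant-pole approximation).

Forward path: (33.1 + 1.2s)·7/(s(s+0.57)). The closed-loop characteristic equation is s² + (0.57 + 7·1.2)s + 7·33.1 = 0.
That is s² + 8.97s + 231.7 = 0, so ω_n = 15.22 rad/s and ζ = 8.97/(2·15.22) = 0.2946.
%OS = 100·exp(−πζ/√(1−ζ²)) = 38%.

38%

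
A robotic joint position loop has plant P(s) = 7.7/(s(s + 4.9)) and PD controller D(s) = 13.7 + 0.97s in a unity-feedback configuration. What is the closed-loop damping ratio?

Forward path: (13.7 + 0.97s)·7.7/(s(s+4.9)). The closed-loop characteristic equation is s² + (4.9 + 7.7·0.97)s + 7.7·13.7 = 0.
That is s² + 12.37s + 105.5 = 0, so ω_n = 10.27 rad/s and ζ = 12.37/(2·10.27) = 0.6021.

ζ = 0.602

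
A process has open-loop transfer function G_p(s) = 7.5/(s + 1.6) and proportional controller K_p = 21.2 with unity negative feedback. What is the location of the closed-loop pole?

Closed-loop transfer function: T(s) = K_p·G_p(s)/(1 + K_p·G_p(s)) = 159/(s + 1.6 + 159) = 159/(s + 160.6).
The closed-loop pole is at s = −160.6.

s = -160.6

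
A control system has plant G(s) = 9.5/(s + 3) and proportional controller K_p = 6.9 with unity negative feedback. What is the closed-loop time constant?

Closed-loop transfer function: T(s) = K_p·G(s)/(1 + K_p·G(s)) = 65.55/(s + 3 + 65.55) = 65.55/(s + 68.55).
Time constant τ = 1/68.55 = 0.0146 s.

τ = 0.0146 s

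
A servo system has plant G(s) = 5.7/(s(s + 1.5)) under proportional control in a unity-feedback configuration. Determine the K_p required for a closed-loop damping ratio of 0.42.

K_p = 0.559

Closed-loop characteristic equation: s² + 1.5s + K_p·5.7 = 0.
So ω_n = √(5.7K_p) and 2ζω_n = 1.5, giving ζ = 1.5/(2√(5.7K_p)).
Setting ζ = 0.42: √(5.7K_p) = 1.5/(2·0.42) = 1.786, so K_p = 3.189/5.7 = 0.559.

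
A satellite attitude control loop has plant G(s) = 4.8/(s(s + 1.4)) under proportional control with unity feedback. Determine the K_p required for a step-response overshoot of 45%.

From %OS = 100·exp(−πζ/√(1−ζ²)) = 45%, ζ = −ln(0.45)/√(π²+ln²(0.45)) = 0.2463.
Characteristic equation s² + 1.4s + 4.8K_p = 0 gives ζ = 1.4/(2√(4.8K_p)).
Setting ζ = 0.2463: √(4.8K_p) = 1.4/(2·0.2463) = 2.842, so K_p = 8.075/4.8 = 1.68.

K_p = 1.68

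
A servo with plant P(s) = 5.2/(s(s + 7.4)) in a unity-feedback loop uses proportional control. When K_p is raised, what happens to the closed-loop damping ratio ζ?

decrease

ζ = 7.4/(2√(5.2K_p)); increasing K_p raises the denominator, so ζ falls.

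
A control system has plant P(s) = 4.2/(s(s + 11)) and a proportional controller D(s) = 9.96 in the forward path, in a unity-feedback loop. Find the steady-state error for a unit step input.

The open loop D(s)P(s) has a pole at the origin (type 1), so the static position error constant is infinite and e_ss = 1/(1+∞) = 0.

0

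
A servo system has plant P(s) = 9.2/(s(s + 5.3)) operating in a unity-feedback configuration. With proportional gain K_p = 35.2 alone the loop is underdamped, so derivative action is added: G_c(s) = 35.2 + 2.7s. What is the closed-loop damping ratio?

ζ = 0.837

Forward path: (35.2 + 2.7s)·9.2/(s(s+5.3)). The closed-loop characteristic equation is s² + (5.3 + 9.2·2.7)s + 9.2·35.2 = 0.
That is s² + 30.14s + 323.8 = 0, so ω_n = 18 rad/s and ζ = 30.14/(2·18) = 0.8374.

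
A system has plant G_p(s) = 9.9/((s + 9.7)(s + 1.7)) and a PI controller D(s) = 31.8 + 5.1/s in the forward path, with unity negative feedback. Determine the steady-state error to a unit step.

0

The open loop D(s)G_p(s) has a pole at the origin (type 1), so the static position error constant is infinite and e_ss = 1/(1+∞) = 0.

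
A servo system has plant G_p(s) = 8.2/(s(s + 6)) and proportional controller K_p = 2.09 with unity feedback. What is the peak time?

T_p = 1.1 s

Closed-loop characteristic equation: s² + 6s + 17.14 = 0, so ω_n = 4.14 rad/s and ζ = 6/(2·4.14) = 0.7247.
Damped frequency ω_d = ω_n√(1−ζ²) = 2.853 rad/s, so peak time T_p = π/ω_d = 1.1 s.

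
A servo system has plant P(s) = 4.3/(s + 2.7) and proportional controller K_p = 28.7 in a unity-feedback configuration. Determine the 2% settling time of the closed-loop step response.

Closed-loop transfer function: T(s) = K_p·P(s)/(1 + K_p·P(s)) = 123.4/(s + 2.7 + 123.4) = 123.4/(s + 126.1).
Time constant τ = 1/126.1 = 0.00793 s, so the 2% settling time is about 4τ = 0.0317 s.

T_s ≈ 0.0317 s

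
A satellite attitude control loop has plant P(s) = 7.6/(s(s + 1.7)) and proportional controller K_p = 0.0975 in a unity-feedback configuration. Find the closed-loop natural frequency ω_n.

ω_n = 0.861 rad/s

The closed-loop denominator is s(s+1.7) + 0.0975·7.6 = s² + 1.7s + 0.741.
So ω_n² = 0.741 ⇒ ω_n = 0.8608 rad/s, and ζ = 1.7/(2ω_n) = 0.987.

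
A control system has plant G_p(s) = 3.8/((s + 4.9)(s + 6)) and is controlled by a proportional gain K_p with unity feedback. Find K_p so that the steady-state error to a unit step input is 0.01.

For a type-0 loop with proportional control, e_ss = 1/(1 + K_p·G_p(0)).
G_p(0) = 0.1293. Require 1/(1 + K_p·0.1293) = 0.01, so 1 + 0.1293·K_p = 100.
K_p = (100 − 1)/0.1293 = 766.

K_p = 766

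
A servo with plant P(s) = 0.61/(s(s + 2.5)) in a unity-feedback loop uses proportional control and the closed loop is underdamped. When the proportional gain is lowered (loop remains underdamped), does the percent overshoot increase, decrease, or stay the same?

decrease

ζ = 2.5/(2√(0.61K_p)) rises as K_p falls; higher damping means less overshoot.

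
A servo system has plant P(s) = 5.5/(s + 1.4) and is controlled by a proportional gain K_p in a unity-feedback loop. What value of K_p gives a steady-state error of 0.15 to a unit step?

K_p = 1.44

The loop is type 0, so e_ss(step) = 1/(1 + K_pos) with K_pos = K_p·P(0).
P(0) = 3.929. Require 1/(1 + K_p·3.929) = 0.15, so 1 + 3.929·K_p = 6.667.
K_p = (6.667 − 1)/3.929 = 1.44.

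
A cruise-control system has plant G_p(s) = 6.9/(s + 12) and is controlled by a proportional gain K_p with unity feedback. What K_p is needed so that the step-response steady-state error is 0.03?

The loop is type 0, so e_ss(step) = 1/(1 + K_pos) with K_pos = K_p·G_p(0).
G_p(0) = 0.575. Require 1/(1 + K_p·0.575) = 0.03, so 1 + 0.575·K_p = 33.33.
K_p = (33.33 − 1)/0.575 = 56.2.

K_p = 56.2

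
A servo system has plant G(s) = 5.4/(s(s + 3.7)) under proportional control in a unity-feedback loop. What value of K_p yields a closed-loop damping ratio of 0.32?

Closed-loop characteristic equation: s² + 3.7s + K_p·5.4 = 0.
So ω_n = √(5.4K_p) and 2ζω_n = 3.7, giving ζ = 3.7/(2√(5.4K_p)).
Setting ζ = 0.32: √(5.4K_p) = 3.7/(2·0.32) = 5.781, so K_p = 33.42/5.4 = 6.19.

K_p = 6.19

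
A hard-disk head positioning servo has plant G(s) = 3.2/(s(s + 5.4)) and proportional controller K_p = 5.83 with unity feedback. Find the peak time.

T_p = 0.932 s

Closed-loop characteristic equation: s² + 5.4s + 18.66 = 0, so ω_n = 4.319 rad/s and ζ = 5.4/(2·4.319) = 0.6251.
Damped frequency ω_d = ω_n√(1−ζ²) = 3.371 rad/s, so peak time T_p = π/ω_d = 0.932 s.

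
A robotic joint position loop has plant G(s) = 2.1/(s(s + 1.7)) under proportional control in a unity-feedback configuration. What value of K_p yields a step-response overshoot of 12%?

K_p = 1.1

From %OS = 100·exp(−πζ/√(1−ζ²)) = 12%, ζ = −ln(0.12)/√(π²+ln²(0.12)) = 0.5594.
Characteristic equation s² + 1.7s + 2.1K_p = 0 gives ζ = 1.7/(2√(2.1K_p)).
Setting ζ = 0.5594: √(2.1K_p) = 1.7/(2·0.5594) = 1.519, so K_p = 2.309/2.1 = 1.1.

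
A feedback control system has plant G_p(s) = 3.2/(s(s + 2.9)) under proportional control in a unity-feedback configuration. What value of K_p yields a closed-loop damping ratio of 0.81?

Closed-loop characteristic equation: s² + 2.9s + K_p·3.2 = 0.
So ω_n = √(3.2K_p) and 2ζω_n = 2.9, giving ζ = 2.9/(2√(3.2K_p)).
Setting ζ = 0.81: √(3.2K_p) = 2.9/(2·0.81) = 1.79, so K_p = 3.205/3.2 = 1.

K_p = 1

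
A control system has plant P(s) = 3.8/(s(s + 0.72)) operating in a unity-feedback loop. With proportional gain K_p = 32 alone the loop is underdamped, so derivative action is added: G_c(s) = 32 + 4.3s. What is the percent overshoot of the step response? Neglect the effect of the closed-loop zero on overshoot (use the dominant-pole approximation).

Forward path: (32 + 4.3s)·3.8/(s(s+0.72)). The closed-loop characteristic equation is s² + (0.72 + 3.8·4.3)s + 3.8·32 = 0.
That is s² + 17.06s + 121.6 = 0, so ω_n = 11.03 rad/s and ζ = 17.06/(2·11.03) = 0.7735.
%OS = 100·exp(−πζ/√(1−ζ²)) = 2.16%.

2.16%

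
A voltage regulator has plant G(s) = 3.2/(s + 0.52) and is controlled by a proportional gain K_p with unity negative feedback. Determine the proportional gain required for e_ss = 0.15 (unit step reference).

Steady-state error for a unit step on this type-0 loop is 1/(1 + K_p·G(0)).
G(0) = 6.154. Require 1/(1 + K_p·6.154) = 0.15, so 1 + 6.154·K_p = 6.667.
K_p = (6.667 − 1)/6.154 = 0.921.

K_p = 0.921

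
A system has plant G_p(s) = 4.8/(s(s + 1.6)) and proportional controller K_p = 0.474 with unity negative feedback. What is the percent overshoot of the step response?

From 1 + K_pG_p(s) = 0: s² + 1.6s + 2.275 = 0 ⇒ ω_n = 1.508, ζ = 0.5304.
%OS = 100·exp(−πζ/√(1−ζ²)) = 100·exp(−π·0.5304/√0.7187) = 14%.

14%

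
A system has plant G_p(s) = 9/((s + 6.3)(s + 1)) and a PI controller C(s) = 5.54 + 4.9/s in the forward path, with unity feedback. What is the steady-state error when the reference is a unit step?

The open loop C(s)G_p(s) has a pole at the origin (type 1), so the static position error constant is infinite and e_ss = 1/(1+∞) = 0.

0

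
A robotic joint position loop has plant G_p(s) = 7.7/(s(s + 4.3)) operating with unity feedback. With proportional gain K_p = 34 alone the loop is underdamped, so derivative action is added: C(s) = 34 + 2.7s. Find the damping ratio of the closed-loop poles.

ζ = 0.775

Forward path: (34 + 2.7s)·7.7/(s(s+4.3)). The closed-loop characteristic equation is s² + (4.3 + 7.7·2.7)s + 7.7·34 = 0.
That is s² + 25.09s + 261.8 = 0, so ω_n = 16.18 rad/s and ζ = 25.09/(2·16.18) = 0.7753.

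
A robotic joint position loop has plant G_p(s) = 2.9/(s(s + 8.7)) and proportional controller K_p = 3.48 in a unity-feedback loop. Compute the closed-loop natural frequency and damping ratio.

ω_n = 3.18 rad/s, ζ = 1.37

1 + K_p·G_p(s) = 0 gives s² + 8.7s + 10.09 = 0.
So ω_n² = 10.09 ⇒ ω_n = 3.177 rad/s, and ζ = 8.7/(2ω_n) = 1.37.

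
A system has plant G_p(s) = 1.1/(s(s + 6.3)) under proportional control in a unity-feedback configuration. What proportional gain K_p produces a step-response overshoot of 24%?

K_p = 52.7

From %OS = 100·exp(−πζ/√(1−ζ²)) = 24%, ζ = −ln(0.24)/√(π²+ln²(0.24)) = 0.4136.
Characteristic equation s² + 6.3s + 1.1K_p = 0 gives ζ = 6.3/(2√(1.1K_p)).
Setting ζ = 0.4136: √(1.1K_p) = 6.3/(2·0.4136) = 7.616, so K_p = 58.01/1.1 = 52.7.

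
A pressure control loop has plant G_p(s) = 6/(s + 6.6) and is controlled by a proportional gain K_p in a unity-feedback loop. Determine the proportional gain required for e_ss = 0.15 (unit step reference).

K_p = 6.23

The loop is type 0, so e_ss(step) = 1/(1 + K_pos) with K_pos = K_p·G_p(0).
G_p(0) = 0.9091. Require 1/(1 + K_p·0.9091) = 0.15, so 1 + 0.9091·K_p = 6.667.
K_p = (6.667 − 1)/0.9091 = 6.23.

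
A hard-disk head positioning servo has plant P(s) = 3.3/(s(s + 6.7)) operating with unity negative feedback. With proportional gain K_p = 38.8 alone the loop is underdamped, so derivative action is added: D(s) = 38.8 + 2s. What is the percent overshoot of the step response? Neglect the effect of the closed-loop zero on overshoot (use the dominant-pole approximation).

Forward path: (38.8 + 2s)·3.3/(s(s+6.7)). The closed-loop characteristic equation is s² + (6.7 + 3.3·2)s + 3.3·38.8 = 0.
That is s² + 13.3s + 128 = 0, so ω_n = 11.32 rad/s and ζ = 13.3/(2·11.32) = 0.5877.
%OS = 100·exp(−πζ/√(1−ζ²)) = 10.2%.

10.2%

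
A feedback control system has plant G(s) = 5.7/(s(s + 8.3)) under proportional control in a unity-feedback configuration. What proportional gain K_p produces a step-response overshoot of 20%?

K_p = 14.5

From %OS = 100·exp(−πζ/√(1−ζ²)) = 20%, ζ = −ln(0.2)/√(π²+ln²(0.2)) = 0.4559.
Characteristic equation s² + 8.3s + 5.7K_p = 0 gives ζ = 8.3/(2√(5.7K_p)).
Setting ζ = 0.4559: √(5.7K_p) = 8.3/(2·0.4559) = 9.102, so K_p = 82.84/5.7 = 14.5.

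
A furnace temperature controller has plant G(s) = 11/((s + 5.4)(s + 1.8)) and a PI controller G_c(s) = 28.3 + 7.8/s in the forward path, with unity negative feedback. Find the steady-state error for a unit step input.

The open loop G_c(s)G(s) has a pole at the origin (type 1), so the static position error constant is infinite and e_ss = 1/(1+∞) = 0.

0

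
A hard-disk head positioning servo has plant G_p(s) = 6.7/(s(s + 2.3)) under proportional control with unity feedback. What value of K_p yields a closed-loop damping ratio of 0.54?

K_p = 0.677

Closed-loop characteristic equation: s² + 2.3s + K_p·6.7 = 0.
So ω_n = √(6.7K_p) and 2ζω_n = 2.3, giving ζ = 2.3/(2√(6.7K_p)).
Setting ζ = 0.54: √(6.7K_p) = 2.3/(2·0.54) = 2.13, so K_p = 4.535/6.7 = 0.677.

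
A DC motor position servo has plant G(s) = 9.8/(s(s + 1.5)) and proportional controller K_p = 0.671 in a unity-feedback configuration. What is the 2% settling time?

T_s ≈ 5.33 s

The closed-loop denominator s² + 1.5s + 6.576 gives ω_n = √6.576 = 2.564 and ζ = 1.5/(2ω_n) = 0.2925.
2% settling time T_s ≈ 4/(ζω_n) = 4/0.75 = 5.33 s.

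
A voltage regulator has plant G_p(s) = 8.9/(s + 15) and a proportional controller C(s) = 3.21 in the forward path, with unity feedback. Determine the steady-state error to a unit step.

0.344

The loop is type 0. Static position error constant K_pos = C(0)·G_p(0) = 3.21·0.5933 = 1.905.
Steady-state error to a unit step: e_ss = 1/(1+K_pos) = 1/2.905 = 0.344.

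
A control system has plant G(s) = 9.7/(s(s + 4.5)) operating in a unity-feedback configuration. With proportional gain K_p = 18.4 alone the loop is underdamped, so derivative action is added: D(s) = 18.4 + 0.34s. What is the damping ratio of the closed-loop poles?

ζ = 0.292

Forward path: (18.4 + 0.34s)·9.7/(s(s+4.5)). The closed-loop characteristic equation is s² + (4.5 + 9.7·0.34)s + 9.7·18.4 = 0.
That is s² + 7.798s + 178.5 = 0, so ω_n = 13.36 rad/s and ζ = 7.798/(2·13.36) = 0.2918.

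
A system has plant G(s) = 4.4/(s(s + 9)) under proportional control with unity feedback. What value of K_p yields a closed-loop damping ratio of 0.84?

K_p = 6.52

Closed-loop characteristic equation: s² + 9s + K_p·4.4 = 0.
So ω_n = √(4.4K_p) and 2ζω_n = 9, giving ζ = 9/(2√(4.4K_p)).
Setting ζ = 0.84: √(4.4K_p) = 9/(2·0.84) = 5.357, so K_p = 28.7/4.4 = 6.52.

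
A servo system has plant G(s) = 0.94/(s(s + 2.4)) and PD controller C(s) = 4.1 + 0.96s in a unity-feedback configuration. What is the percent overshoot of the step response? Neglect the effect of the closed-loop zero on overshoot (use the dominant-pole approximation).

Forward path: (4.1 + 0.96s)·0.94/(s(s+2.4)). The closed-loop characteristic equation is s² + (2.4 + 0.94·0.96)s + 0.94·4.1 = 0.
That is s² + 3.302s + 3.854 = 0, so ω_n = 1.963 rad/s and ζ = 3.302/(2·1.963) = 0.8411.
%OS = 100·exp(−πζ/√(1−ζ²)) = 0.756%.

0.756%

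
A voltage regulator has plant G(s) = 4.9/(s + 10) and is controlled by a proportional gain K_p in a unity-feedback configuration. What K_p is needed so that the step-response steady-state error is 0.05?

For a type-0 loop with proportional control, e_ss = 1/(1 + K_p·G(0)).
G(0) = 0.49. Require 1/(1 + K_p·0.49) = 0.05, so 1 + 0.49·K_p = 20.
K_p = (20 − 1)/0.49 = 38.8.

K_p = 38.8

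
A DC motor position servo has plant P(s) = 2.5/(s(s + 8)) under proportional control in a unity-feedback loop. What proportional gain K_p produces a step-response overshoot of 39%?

K_p = 77.6

From %OS = 100·exp(−πζ/√(1−ζ²)) = 39%, ζ = −ln(0.39)/√(π²+ln²(0.39)) = 0.2871.
Characteristic equation s² + 8s + 2.5K_p = 0 gives ζ = 8/(2√(2.5K_p)).
Setting ζ = 0.2871: √(2.5K_p) = 8/(2·0.2871) = 13.93, so K_p = 194.1/2.5 = 77.6.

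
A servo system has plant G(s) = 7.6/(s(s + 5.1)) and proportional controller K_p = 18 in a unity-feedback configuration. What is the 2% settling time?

Closed-loop characteristic equation: s² + 5.1s + 136.8 = 0, so ω_n = 11.7 rad/s and ζ = 5.1/(2·11.7) = 0.218.
2% settling time T_s ≈ 4/(ζω_n) = 4/2.55 = 1.57 s.

T_s ≈ 1.57 s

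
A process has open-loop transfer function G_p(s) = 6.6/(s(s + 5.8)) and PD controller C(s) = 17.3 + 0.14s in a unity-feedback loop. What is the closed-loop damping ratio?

ζ = 0.315

Forward path: (17.3 + 0.14s)·6.6/(s(s+5.8)). The closed-loop characteristic equation is s² + (5.8 + 6.6·0.14)s + 6.6·17.3 = 0.
That is s² + 6.724s + 114.2 = 0, so ω_n = 10.69 rad/s and ζ = 6.724/(2·10.69) = 0.3146.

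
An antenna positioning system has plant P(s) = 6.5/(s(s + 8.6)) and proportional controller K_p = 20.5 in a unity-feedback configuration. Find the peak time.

The closed-loop denominator s² + 8.6s + 133.2 gives ω_n = √133.2 = 11.54 and ζ = 8.6/(2ω_n) = 0.3725.
Damped frequency ω_d = ω_n√(1−ζ²) = 10.71 rad/s, so peak time T_p = π/ω_d = 0.293 s.

T_p = 0.293 s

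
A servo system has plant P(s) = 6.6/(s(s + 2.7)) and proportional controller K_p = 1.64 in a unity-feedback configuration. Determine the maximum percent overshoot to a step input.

24.3%

The closed-loop denominator s² + 2.7s + 10.82 gives ω_n = √10.82 = 3.29 and ζ = 2.7/(2ω_n) = 0.4103.
%OS = 100·exp(−πζ/√(1−ζ²)) = 100·exp(−π·0.4103/√0.8316) = 24.3%.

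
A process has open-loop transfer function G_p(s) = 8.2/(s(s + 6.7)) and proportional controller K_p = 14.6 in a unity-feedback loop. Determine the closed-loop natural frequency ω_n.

1 + K_p·G_p(s) = 0 gives s² + 6.7s + 119.7 = 0.
Matching s² + 2ζω_n s + ω_n²: ω_n = √119.7 = 10.94 rad/s and 2ζω_n = 6.7, so ζ = 6.7/(2·10.94) = 0.306.

ω_n = 10.9 rad/s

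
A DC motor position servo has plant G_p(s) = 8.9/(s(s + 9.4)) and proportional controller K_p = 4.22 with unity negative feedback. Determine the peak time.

T_p = 0.799 s

Closed-loop characteristic equation: s² + 9.4s + 37.56 = 0, so ω_n = 6.128 rad/s and ζ = 9.4/(2·6.128) = 0.7669.
Damped frequency ω_d = ω_n√(1−ζ²) = 3.933 rad/s, so peak time T_p = π/ω_d = 0.799 s.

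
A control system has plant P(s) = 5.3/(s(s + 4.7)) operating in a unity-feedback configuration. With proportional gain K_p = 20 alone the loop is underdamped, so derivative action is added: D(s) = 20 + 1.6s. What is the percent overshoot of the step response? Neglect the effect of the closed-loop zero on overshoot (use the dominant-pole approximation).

7.3%

Forward path: (20 + 1.6s)·5.3/(s(s+4.7)). The closed-loop characteristic equation is s² + (4.7 + 5.3·1.6)s + 5.3·20 = 0.
That is s² + 13.18s + 106 = 0, so ω_n = 10.3 rad/s and ζ = 13.18/(2·10.3) = 0.6401.
%OS = 100·exp(−πζ/√(1−ζ²)) = 7.3%.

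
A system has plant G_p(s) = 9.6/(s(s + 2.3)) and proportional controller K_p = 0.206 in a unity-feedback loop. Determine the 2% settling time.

The closed-loop denominator s² + 2.3s + 1.978 gives ω_n = √1.978 = 1.406 and ζ = 2.3/(2ω_n) = 0.8178.
2% settling time T_s ≈ 4/(ζω_n) = 4/1.15 = 3.48 s.

T_s ≈ 3.48 s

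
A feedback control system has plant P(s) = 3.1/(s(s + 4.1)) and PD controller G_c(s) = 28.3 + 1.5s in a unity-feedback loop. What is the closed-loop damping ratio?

ζ = 0.467

Forward path: (28.3 + 1.5s)·3.1/(s(s+4.1)). The closed-loop characteristic equation is s² + (4.1 + 3.1·1.5)s + 3.1·28.3 = 0.
That is s² + 8.75s + 87.73 = 0, so ω_n = 9.366 rad/s and ζ = 8.75/(2·9.366) = 0.4671.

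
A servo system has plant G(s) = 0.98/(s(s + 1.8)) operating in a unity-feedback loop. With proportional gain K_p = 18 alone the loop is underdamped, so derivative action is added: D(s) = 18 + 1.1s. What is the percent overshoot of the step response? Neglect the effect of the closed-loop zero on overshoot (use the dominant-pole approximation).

31.8%

Forward path: (18 + 1.1s)·0.98/(s(s+1.8)). The closed-loop characteristic equation is s² + (1.8 + 0.98·1.1)s + 0.98·18 = 0.
That is s² + 2.878s + 17.64 = 0, so ω_n = 4.2 rad/s and ζ = 2.878/(2·4.2) = 0.3426.
%OS = 100·exp(−πζ/√(1−ζ²)) = 31.8%.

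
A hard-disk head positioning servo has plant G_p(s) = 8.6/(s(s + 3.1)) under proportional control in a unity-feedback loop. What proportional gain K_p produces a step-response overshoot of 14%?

K_p = 0.993

From %OS = 100·exp(−πζ/√(1−ζ²)) = 14%, ζ = −ln(0.14)/√(π²+ln²(0.14)) = 0.5305.
Characteristic equation s² + 3.1s + 8.6K_p = 0 gives ζ = 3.1/(2√(8.6K_p)).
Setting ζ = 0.5305: √(8.6K_p) = 3.1/(2·0.5305) = 2.922, so K_p = 8.537/8.6 = 0.993.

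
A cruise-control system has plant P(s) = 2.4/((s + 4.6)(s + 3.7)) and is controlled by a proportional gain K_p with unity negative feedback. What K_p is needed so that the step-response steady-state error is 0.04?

K_p = 170

Steady-state error for a unit step on this type-0 loop is 1/(1 + K_p·P(0)).
P(0) = 0.141. Require 1/(1 + K_p·0.141) = 0.04, so 1 + 0.141·K_p = 25.
K_p = (25 − 1)/0.141 = 170.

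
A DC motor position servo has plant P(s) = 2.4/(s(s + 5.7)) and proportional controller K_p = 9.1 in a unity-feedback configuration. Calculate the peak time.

T_p = 0.848 s

Closed-loop characteristic equation: s² + 5.7s + 21.84 = 0, so ω_n = 4.673 rad/s and ζ = 5.7/(2·4.673) = 0.6098.
Damped frequency ω_d = ω_n√(1−ζ²) = 3.704 rad/s, so peak time T_p = π/ω_d = 0.848 s.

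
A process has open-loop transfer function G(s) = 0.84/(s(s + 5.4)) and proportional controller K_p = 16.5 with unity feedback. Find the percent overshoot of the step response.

3.65%

From 1 + K_pG(s) = 0: s² + 5.4s + 13.86 = 0 ⇒ ω_n = 3.723, ζ = 0.7252.
%OS = 100·exp(−πζ/√(1−ζ²)) = 100·exp(−π·0.7252/√0.474) = 3.65%.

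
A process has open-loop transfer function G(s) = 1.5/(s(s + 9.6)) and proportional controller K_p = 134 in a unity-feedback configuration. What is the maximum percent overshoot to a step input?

Closed-loop characteristic equation: s² + 9.6s + 201 = 0, so ω_n = 14.18 rad/s and ζ = 9.6/(2·14.18) = 0.3386.
%OS = 100·exp(−πζ/√(1−ζ²)) = 100·exp(−π·0.3386/√0.8854) = 32.3%.

32.3%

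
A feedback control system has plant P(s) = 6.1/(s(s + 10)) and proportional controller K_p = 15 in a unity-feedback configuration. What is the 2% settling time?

T_s ≈ 0.8 s

From 1 + K_pP(s) = 0: s² + 10s + 91.5 = 0 ⇒ ω_n = 9.566, ζ = 0.5227.
2% settling time T_s ≈ 4/(ζω_n) = 4/5 = 0.8 s.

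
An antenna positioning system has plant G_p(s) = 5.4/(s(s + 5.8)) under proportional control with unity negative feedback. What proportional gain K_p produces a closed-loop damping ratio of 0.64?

K_p = 3.8

Closed-loop characteristic equation: s² + 5.8s + K_p·5.4 = 0.
So ω_n = √(5.4K_p) and 2ζω_n = 5.8, giving ζ = 5.8/(2√(5.4K_p)).
Setting ζ = 0.64: √(5.4K_p) = 5.8/(2·0.64) = 4.531, so K_p = 20.53/5.4 = 3.8.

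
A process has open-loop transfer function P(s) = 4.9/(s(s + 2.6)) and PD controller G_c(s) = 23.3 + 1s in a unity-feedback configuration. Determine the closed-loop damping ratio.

Forward path: (23.3 + 1s)·4.9/(s(s+2.6)). The closed-loop characteristic equation is s² + (2.6 + 4.9·1)s + 4.9·23.3 = 0.
That is s² + 7.5s + 114.2 = 0, so ω_n = 10.69 rad/s and ζ = 7.5/(2·10.69) = 0.351.

ζ = 0.351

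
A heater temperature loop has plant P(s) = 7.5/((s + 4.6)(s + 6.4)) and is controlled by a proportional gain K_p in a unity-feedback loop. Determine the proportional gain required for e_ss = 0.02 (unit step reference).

K_p = 192

The loop is type 0, so e_ss(step) = 1/(1 + K_pos) with K_pos = K_p·P(0).
P(0) = 0.2548. Require 1/(1 + K_p·0.2548) = 0.02, so 1 + 0.2548·K_p = 50.
K_p = (50 − 1)/0.2548 = 192.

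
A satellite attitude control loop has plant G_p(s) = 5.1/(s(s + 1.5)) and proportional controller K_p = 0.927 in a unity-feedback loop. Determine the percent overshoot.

31.5%

The closed-loop denominator s² + 1.5s + 4.728 gives ω_n = √4.728 = 2.174 and ζ = 1.5/(2ω_n) = 0.3449.
%OS = 100·exp(−πζ/√(1−ζ²)) = 100·exp(−π·0.3449/√0.881) = 31.5%.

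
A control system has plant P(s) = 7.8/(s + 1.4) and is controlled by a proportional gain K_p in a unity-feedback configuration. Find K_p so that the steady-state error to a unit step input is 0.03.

K_p = 5.8

The loop is type 0, so e_ss(step) = 1/(1 + K_pos) with K_pos = K_p·P(0).
P(0) = 5.571. Require 1/(1 + K_p·5.571) = 0.03, so 1 + 5.571·K_p = 33.33.
K_p = (33.33 − 1)/5.571 = 5.8.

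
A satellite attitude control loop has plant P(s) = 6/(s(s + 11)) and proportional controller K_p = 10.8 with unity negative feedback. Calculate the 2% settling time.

Closed-loop characteristic equation: s² + 11s + 64.8 = 0, so ω_n = 8.05 rad/s and ζ = 11/(2·8.05) = 0.6832.
2% settling time T_s ≈ 4/(ζω_n) = 4/5.5 = 0.727 s.

T_s ≈ 0.727 s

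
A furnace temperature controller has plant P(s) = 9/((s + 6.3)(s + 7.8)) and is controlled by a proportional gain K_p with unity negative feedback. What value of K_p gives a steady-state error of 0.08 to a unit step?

For a type-0 loop with proportional control, e_ss = 1/(1 + K_p·P(0)).
P(0) = 0.1832. Require 1/(1 + K_p·0.1832) = 0.08, so 1 + 0.1832·K_p = 12.5.
K_p = (12.5 − 1)/0.1832 = 62.8.

K_p = 62.8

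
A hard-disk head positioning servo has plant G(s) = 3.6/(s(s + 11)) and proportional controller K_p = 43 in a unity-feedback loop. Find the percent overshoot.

The closed-loop denominator s² + 11s + 154.8 gives ω_n = √154.8 = 12.44 and ζ = 11/(2ω_n) = 0.4421.
%OS = 100·exp(−πζ/√(1−ζ²)) = 100·exp(−π·0.4421/√0.8046) = 21.3%.

21.3%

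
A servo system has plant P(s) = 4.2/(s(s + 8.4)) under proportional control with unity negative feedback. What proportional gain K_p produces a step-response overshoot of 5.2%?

K_p = 8.94

From %OS = 100·exp(−πζ/√(1−ζ²)) = 5.2%, ζ = −ln(0.052)/√(π²+ln²(0.052)) = 0.6853.
Characteristic equation s² + 8.4s + 4.2K_p = 0 gives ζ = 8.4/(2√(4.2K_p)).
Setting ζ = 0.6853: √(4.2K_p) = 8.4/(2·0.6853) = 6.128, so K_p = 37.56/4.2 = 8.94.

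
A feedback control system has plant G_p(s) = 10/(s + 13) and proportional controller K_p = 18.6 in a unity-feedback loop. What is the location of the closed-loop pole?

Closed-loop transfer function: T(s) = K_p·G_p(s)/(1 + K_p·G_p(s)) = 186/(s + 13 + 186) = 186/(s + 199).
The closed-loop pole is at s = −199.

s = -199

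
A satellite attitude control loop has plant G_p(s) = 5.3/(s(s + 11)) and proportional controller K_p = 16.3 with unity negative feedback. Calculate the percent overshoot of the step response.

9.97%

The closed-loop denominator s² + 11s + 86.39 gives ω_n = √86.39 = 9.295 and ζ = 11/(2ω_n) = 0.5917.
%OS = 100·exp(−πζ/√(1−ζ²)) = 100·exp(−π·0.5917/√0.6498) = 9.97%.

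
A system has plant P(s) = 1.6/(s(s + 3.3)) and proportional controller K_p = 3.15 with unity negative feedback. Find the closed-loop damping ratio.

The closed-loop denominator is s(s+3.3) + 3.15·1.6 = s² + 3.3s + 5.04.
So ω_n² = 5.04 ⇒ ω_n = 2.245 rad/s, and ζ = 3.3/(2ω_n) = 0.735.

ζ = 0.735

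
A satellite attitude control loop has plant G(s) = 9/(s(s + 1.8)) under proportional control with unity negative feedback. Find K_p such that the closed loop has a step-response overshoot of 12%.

K_p = 0.288

From %OS = 100·exp(−πζ/√(1−ζ²)) = 12%, ζ = −ln(0.12)/√(π²+ln²(0.12)) = 0.5594.
Characteristic equation s² + 1.8s + 9K_p = 0 gives ζ = 1.8/(2√(9K_p)).
Setting ζ = 0.5594: √(9K_p) = 1.8/(2·0.5594) = 1.609, so K_p = 2.588/9 = 0.288.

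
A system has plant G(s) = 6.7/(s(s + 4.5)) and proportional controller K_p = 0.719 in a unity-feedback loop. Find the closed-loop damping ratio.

With unity feedback the closed-loop characteristic equation is s² + 4.5s + 0.719·6.7 = s² + 4.5s + 4.817 = 0.
So ω_n² = 4.817 ⇒ ω_n = 2.195 rad/s, and ζ = 4.5/(2ω_n) = 1.03.

ζ = 1.03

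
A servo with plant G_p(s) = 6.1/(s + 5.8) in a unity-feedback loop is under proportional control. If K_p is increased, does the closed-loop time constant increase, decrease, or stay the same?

Closed-loop pole is at s = −(5.8+K_p·6.1); larger K_p moves it further left, so τ = 1/(5.8+K_p·6.1) decreases.

decrease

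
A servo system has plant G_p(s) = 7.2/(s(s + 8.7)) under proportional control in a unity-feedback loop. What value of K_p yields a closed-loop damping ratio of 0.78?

Closed-loop characteristic equation: s² + 8.7s + K_p·7.2 = 0.
So ω_n = √(7.2K_p) and 2ζω_n = 8.7, giving ζ = 8.7/(2√(7.2K_p)).
Setting ζ = 0.78: √(7.2K_p) = 8.7/(2·0.78) = 5.577, so K_p = 31.1/7.2 = 4.32.

K_p = 4.32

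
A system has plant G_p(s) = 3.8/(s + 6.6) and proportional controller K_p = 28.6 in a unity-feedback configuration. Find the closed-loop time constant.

Closed-loop transfer function: T(s) = K_p·G_p(s)/(1 + K_p·G_p(s)) = 108.7/(s + 6.6 + 108.7) = 108.7/(s + 115.3).
Time constant τ = 1/115.3 = 0.00867 s.

τ = 0.00867 s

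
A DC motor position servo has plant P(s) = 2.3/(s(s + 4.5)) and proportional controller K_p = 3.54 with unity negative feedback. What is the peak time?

From 1 + K_pP(s) = 0: s² + 4.5s + 8.142 = 0 ⇒ ω_n = 2.853, ζ = 0.7885.
Damped frequency ω_d = ω_n√(1−ζ²) = 1.755 rad/s, so peak time T_p = π/ω_d = 1.79 s.

T_p = 1.79 s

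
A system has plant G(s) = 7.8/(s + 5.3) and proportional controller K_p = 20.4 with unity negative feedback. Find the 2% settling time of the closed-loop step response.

Closed-loop transfer function: T(s) = K_p·G(s)/(1 + K_p·G(s)) = 159.1/(s + 5.3 + 159.1) = 159.1/(s + 164.4).
Time constant τ = 1/164.4 = 0.006082 s, so the 2% settling time is about 4τ = 0.0243 s.

T_s ≈ 0.0243 s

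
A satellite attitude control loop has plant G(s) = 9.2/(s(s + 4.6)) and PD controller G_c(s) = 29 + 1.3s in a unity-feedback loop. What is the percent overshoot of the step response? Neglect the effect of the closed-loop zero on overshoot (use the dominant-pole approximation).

Forward path: (29 + 1.3s)·9.2/(s(s+4.6)). The closed-loop characteristic equation is s² + (4.6 + 9.2·1.3)s + 9.2·29 = 0.
That is s² + 16.56s + 266.8 = 0, so ω_n = 16.33 rad/s and ζ = 16.56/(2·16.33) = 0.5069.
%OS = 100·exp(−πζ/√(1−ζ²)) = 15.8%.

15.8%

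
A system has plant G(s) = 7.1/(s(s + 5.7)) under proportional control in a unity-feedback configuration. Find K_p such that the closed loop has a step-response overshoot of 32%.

K_p = 9.84

From %OS = 100·exp(−πζ/√(1−ζ²)) = 32%, ζ = −ln(0.32)/√(π²+ln²(0.32)) = 0.341.
Characteristic equation s² + 5.7s + 7.1K_p = 0 gives ζ = 5.7/(2√(7.1K_p)).
Setting ζ = 0.341: √(7.1K_p) = 5.7/(2·0.341) = 8.359, so K_p = 69.87/7.1 = 9.84.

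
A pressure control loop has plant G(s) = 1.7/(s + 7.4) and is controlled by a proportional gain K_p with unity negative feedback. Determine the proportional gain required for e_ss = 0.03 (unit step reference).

The loop is type 0, so e_ss(step) = 1/(1 + K_pos) with K_pos = K_p·G(0).
G(0) = 0.2297. Require 1/(1 + K_p·0.2297) = 0.03, so 1 + 0.2297·K_p = 33.33.
K_p = (33.33 − 1)/0.2297 = 141.

K_p = 141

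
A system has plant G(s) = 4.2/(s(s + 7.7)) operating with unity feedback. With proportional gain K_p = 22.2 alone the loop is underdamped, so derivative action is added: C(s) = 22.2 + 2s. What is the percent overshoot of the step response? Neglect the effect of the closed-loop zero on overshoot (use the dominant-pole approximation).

Forward path: (22.2 + 2s)·4.2/(s(s+7.7)). The closed-loop characteristic equation is s² + (7.7 + 4.2·2)s + 4.2·22.2 = 0.
That is s² + 16.1s + 93.24 = 0, so ω_n = 9.656 rad/s and ζ = 16.1/(2·9.656) = 0.8337.
%OS = 100·exp(−πζ/√(1−ζ²)) = 0.872%.

0.872%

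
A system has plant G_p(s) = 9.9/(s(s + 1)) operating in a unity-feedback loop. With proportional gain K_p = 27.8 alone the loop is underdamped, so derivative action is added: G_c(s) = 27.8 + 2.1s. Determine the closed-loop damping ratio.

ζ = 0.657

Forward path: (27.8 + 2.1s)·9.9/(s(s+1)). The closed-loop characteristic equation is s² + (1 + 9.9·2.1)s + 9.9·27.8 = 0.
That is s² + 21.79s + 275.2 = 0, so ω_n = 16.59 rad/s and ζ = 21.79/(2·16.59) = 0.6567.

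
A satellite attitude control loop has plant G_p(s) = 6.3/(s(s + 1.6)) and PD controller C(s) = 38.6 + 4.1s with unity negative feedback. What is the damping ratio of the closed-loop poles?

ζ = 0.879

Forward path: (38.6 + 4.1s)·6.3/(s(s+1.6)). The closed-loop characteristic equation is s² + (1.6 + 6.3·4.1)s + 6.3·38.6 = 0.
That is s² + 27.43s + 243.2 = 0, so ω_n = 15.59 rad/s and ζ = 27.43/(2·15.59) = 0.8795.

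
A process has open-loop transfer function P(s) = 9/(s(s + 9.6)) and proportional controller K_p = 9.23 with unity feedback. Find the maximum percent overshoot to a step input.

14.3%

Closed-loop characteristic equation: s² + 9.6s + 83.07 = 0, so ω_n = 9.114 rad/s and ζ = 9.6/(2·9.114) = 0.5266.
%OS = 100·exp(−πζ/√(1−ζ²)) = 100·exp(−π·0.5266/√0.7226) = 14.3%.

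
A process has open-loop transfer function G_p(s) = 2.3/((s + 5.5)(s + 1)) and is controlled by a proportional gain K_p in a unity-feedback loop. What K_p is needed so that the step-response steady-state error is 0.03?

Steady-state error for a unit step on this type-0 loop is 1/(1 + K_p·G_p(0)).
G_p(0) = 0.4182. Require 1/(1 + K_p·0.4182) = 0.03, so 1 + 0.4182·K_p = 33.33.
K_p = (33.33 − 1)/0.4182 = 77.3.

K_p = 77.3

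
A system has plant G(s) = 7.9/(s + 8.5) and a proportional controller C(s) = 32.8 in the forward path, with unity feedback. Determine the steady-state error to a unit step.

0.0318

The loop is type 0. Static position error constant K_pos = C(0)·G(0) = 32.8·0.9294 = 30.48.
Steady-state error to a unit step: e_ss = 1/(1+K_pos) = 1/31.48 = 0.0318.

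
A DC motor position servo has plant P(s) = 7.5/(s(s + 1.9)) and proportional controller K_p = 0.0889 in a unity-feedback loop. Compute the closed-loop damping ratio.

With unity feedback the closed-loop characteristic equation is s² + 1.9s + 0.0889·7.5 = s² + 1.9s + 0.6668 = 0.
Matching s² + 2ζω_n s + ω_n²: ω_n = √0.6668 = 0.8165 rad/s and 2ζω_n = 1.9, so ζ = 1.9/(2·0.8165) = 1.16.

ζ = 1.16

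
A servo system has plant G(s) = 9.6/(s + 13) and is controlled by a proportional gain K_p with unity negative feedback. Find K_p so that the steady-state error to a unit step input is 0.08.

Steady-state error for a unit step on this type-0 loop is 1/(1 + K_p·G(0)).
G(0) = 0.7385. Require 1/(1 + K_p·0.7385) = 0.08, so 1 + 0.7385·K_p = 12.5.
K_p = (12.5 − 1)/0.7385 = 15.6.

K_p = 15.6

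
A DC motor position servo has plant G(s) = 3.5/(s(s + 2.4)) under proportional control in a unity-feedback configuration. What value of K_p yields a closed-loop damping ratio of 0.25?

K_p = 6.58

Closed-loop characteristic equation: s² + 2.4s + K_p·3.5 = 0.
So ω_n = √(3.5K_p) and 2ζω_n = 2.4, giving ζ = 2.4/(2√(3.5K_p)).
Setting ζ = 0.25: √(3.5K_p) = 2.4/(2·0.25) = 4.8, so K_p = 23.04/3.5 = 6.58.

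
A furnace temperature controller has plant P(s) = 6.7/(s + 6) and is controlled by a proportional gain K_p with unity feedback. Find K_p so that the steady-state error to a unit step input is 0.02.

For a type-0 loop with proportional control, e_ss = 1/(1 + K_p·P(0)).
P(0) = 1.117. Require 1/(1 + K_p·1.117) = 0.02, so 1 + 1.117·K_p = 50.
K_p = (50 − 1)/1.117 = 43.9.

K_p = 43.9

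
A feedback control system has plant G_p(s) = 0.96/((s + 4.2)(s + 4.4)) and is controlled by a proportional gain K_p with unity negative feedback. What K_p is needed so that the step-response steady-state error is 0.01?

The loop is type 0, so e_ss(step) = 1/(1 + K_pos) with K_pos = K_p·G_p(0).
G_p(0) = 0.05195. Require 1/(1 + K_p·0.05195) = 0.01, so 1 + 0.05195·K_p = 100.
K_p = (100 − 1)/0.05195 = 1910.

K_p = 1910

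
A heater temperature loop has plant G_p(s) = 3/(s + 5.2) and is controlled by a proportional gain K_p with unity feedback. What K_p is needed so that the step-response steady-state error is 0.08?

K_p = 19.9

For a type-0 loop with proportional control, e_ss = 1/(1 + K_p·G_p(0)).
G_p(0) = 0.5769. Require 1/(1 + K_p·0.5769) = 0.08, so 1 + 0.5769·K_p = 12.5.
K_p = (12.5 − 1)/0.5769 = 19.9.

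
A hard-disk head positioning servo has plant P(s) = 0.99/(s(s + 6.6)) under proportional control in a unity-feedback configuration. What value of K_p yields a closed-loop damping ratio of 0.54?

K_p = 37.7

Closed-loop characteristic equation: s² + 6.6s + K_p·0.99 = 0.
So ω_n = √(0.99K_p) and 2ζω_n = 6.6, giving ζ = 6.6/(2√(0.99K_p)).
Setting ζ = 0.54: √(0.99K_p) = 6.6/(2·0.54) = 6.111, so K_p = 37.35/0.99 = 37.7.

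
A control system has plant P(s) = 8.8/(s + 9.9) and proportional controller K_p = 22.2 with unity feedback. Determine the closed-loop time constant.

Closed-loop transfer function: T(s) = K_p·P(s)/(1 + K_p·P(s)) = 195.4/(s + 9.9 + 195.4) = 195.4/(s + 205.3).
Time constant τ = 1/205.3 = 0.00487 s.

τ = 0.00487 s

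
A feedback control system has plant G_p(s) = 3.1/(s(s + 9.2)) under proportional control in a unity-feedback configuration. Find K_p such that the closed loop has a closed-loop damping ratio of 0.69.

Closed-loop characteristic equation: s² + 9.2s + K_p·3.1 = 0.
So ω_n = √(3.1K_p) and 2ζω_n = 9.2, giving ζ = 9.2/(2√(3.1K_p)).
Setting ζ = 0.69: √(3.1K_p) = 9.2/(2·0.69) = 6.667, so K_p = 44.44/3.1 = 14.3.

K_p = 14.3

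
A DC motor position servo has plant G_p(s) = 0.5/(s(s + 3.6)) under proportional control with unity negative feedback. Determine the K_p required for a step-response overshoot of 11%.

K_p = 19.6

From %OS = 100·exp(−πζ/√(1−ζ²)) = 11%, ζ = −ln(0.11)/√(π²+ln²(0.11)) = 0.5749.
Characteristic equation s² + 3.6s + 0.5K_p = 0 gives ζ = 3.6/(2√(0.5K_p)).
Setting ζ = 0.5749: √(0.5K_p) = 3.6/(2·0.5749) = 3.131, so K_p = 9.803/0.5 = 19.6.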